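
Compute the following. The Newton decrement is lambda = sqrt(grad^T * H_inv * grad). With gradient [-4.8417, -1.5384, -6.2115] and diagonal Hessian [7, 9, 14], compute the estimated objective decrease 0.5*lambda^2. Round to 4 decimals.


Step 1: H is diagonal, so H^(-1) * g = [-0.6917, -0.1709, -0.4437].
Step 2: g^T H^(-1) g = sum_i g_i^2 / H_ii
  = (-4.8417)^2/7 + (-1.5384)^2/9 + (-6.2115)^2/14
  = 3.3489 + 0.263 + 2.7559 = 6.3677
Step 3: Objective decrease = 0.5 * g^T H^(-1) g = 3.1839


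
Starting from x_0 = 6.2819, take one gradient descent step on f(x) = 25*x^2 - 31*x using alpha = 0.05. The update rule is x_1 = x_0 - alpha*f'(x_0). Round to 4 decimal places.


We compute the gradient at x_0 and apply the update.
f'(x) = 50*x - 31
f'(6.2819) = 50*6.2819 - 31 = 283.095
x_1 = 6.2819 - 0.05*283.095 = -7.8729


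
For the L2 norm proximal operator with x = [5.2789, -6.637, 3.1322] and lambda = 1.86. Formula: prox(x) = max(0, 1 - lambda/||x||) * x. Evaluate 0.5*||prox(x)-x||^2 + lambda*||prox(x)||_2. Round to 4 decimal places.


Step 1: Compute ||x||.
||x|| = 9.0403
Step 2: Compute scaling factor.
scale = max(0, 1 - 1.86/9.0403) = 0.7943
Step 3: prox(x) = [4.1928, -5.2715, 2.4878]
||prox(x)|| = 7.1803
Step 4: Proximal objective.
0.5*||prox-x||^2 = 1.7298
lambda*||prox|| = 13.3554
Total = 15.0852


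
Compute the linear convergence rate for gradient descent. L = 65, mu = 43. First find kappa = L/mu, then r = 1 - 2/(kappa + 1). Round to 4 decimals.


Step 1: Compute the condition number.
kappa = L/mu = 65/43 = 1.5116
Step 2: Compute the convergence rate.
r = 1 - 2/(kappa + 1) = 1 - 2*mu/(L + mu) = (L - mu)/(L + mu) = 22/108 = 0.2037


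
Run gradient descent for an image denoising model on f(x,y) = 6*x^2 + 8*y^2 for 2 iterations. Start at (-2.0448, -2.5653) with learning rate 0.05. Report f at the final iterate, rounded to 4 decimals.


Gradient descent on f(x,y) = 6*x^2 + 8*y^2.
Starting point: (-2.0448, -2.5653), alpha = 0.05
Step 1: grad_x = 2*6*-2.0448 = -24.5376, grad_y = 2*8*-2.5653 = -41.0448
  x_1 = -2.0448 - 0.05*-24.5376 = -0.8179
  y_1 = -2.5653 - 0.05*-41.0448 = -0.5131
Step 2: grad_x = 2*6*-0.8179 = -9.815, grad_y = 2*8*-0.5131 = -8.209
  x_2 = -0.8179 - 0.05*-9.815 = -0.3272
  y_2 = -0.5131 - 0.05*-8.209 = -0.1026
f(-0.3272, -0.1026) = 6*(-0.3272)^2 + 8*(-0.1026)^2 = 0.7265


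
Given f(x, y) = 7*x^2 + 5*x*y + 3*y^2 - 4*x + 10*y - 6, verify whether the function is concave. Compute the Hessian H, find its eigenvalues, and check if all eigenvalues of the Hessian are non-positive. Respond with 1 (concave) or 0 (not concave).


The Hessian of f(x,y) = 7*x^2 + 5*x*y + 3*y^2 - 4*x + 10*y - 6 is:
H = [[14, 5], [5, 6]]
Trace = 14 + 6 = 20
Determinant = 14*6 - (5)^2 = 59
Discriminant = (20)^2 - 4*59 = 164.0
Eigenvalues: lambda_1 = 3.5969, lambda_2 = 16.4031
The function is not concave.

0


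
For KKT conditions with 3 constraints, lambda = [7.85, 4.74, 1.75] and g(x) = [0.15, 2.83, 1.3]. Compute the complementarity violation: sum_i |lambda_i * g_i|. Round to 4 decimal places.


KKT complementary slackness check:
lambda_1 * g_1 = 7.85 * 0.15 = 1.1775
lambda_2 * g_2 = 4.74 * 2.83 = 13.4142
lambda_3 * g_3 = 1.75 * 1.3 = 2.275
Total violation = 1.1775 + 13.4142 + 2.275 = 16.8667


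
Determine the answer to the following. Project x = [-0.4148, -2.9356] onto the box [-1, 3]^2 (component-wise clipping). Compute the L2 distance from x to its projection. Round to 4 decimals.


Project each component onto [-1, 3].
clip(-0.4148) = -0.4148, clip(-2.9356) = -1.0
Projection = [-0.4148, -1.0]
Squared diffs: [0.0, 3.7465]
Distance = sqrt(3.7465) = 1.9356


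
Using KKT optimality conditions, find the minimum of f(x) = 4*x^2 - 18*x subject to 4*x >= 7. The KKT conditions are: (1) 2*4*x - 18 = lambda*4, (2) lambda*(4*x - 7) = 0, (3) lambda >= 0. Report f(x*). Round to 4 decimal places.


Step 1: Try lambda = 0 (constraint inactive).
Stationarity: 2*4*x - 18 = 0
x* = 18/(2*4) = 2.25
Check constraint: 4*2.25 = 9.0 >= 7 -- satisfied.
Step 2: Compute optimal value.
f(x*) = 4*2.25^2 - 18*2.25 = -20.25


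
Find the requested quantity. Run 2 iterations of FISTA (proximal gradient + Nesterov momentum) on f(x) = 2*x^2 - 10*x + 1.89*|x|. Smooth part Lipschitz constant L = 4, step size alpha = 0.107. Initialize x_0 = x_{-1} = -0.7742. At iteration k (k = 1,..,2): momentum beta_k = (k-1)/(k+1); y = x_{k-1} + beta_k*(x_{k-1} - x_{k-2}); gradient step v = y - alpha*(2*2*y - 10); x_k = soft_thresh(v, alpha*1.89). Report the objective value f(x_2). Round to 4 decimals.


FISTA on f(x) = 2*x^2 - 10*x + 1.89*|x|
L = 4, alpha = 0.107
Iteration 1: beta = 0.0, y = -0.7742 + 0.0*(-0.7742 + 0.7742) = -0.7742
  grad(y) = -13.0968, v = y - alpha*grad = 0.6272
  prox(v) = soft_thresh(0.6272, 0.2022) = 0.4249
Iteration 2: beta = 0.3333, y = 0.4249 + 0.3333*(0.4249 + 0.7742) = 0.8246
  grad(y) = -6.7015, v = y - alpha*grad = 1.5417
  prox(v) = soft_thresh(1.5417, 0.2022) = 1.3395
f(x_2) = 2*1.3395^2 - 10*1.3395 + 1.89*|1.3395| = -7.2747


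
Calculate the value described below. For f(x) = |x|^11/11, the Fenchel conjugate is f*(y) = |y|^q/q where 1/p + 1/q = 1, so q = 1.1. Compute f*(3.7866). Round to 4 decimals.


The conjugate exponent q satisfies 1/p + 1/q = 1.
p = 11, so q = 11/(11 - 1) = 1.1
|y|^q = 3.7866^1.1 = 4.3259
f*(3.7866) = 4.3259 / 1.1 = 3.9326


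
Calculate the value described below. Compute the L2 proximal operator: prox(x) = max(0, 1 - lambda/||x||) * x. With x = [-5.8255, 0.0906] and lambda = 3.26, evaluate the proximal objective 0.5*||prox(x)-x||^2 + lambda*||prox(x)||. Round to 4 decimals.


Step 1: Compute ||x||.
||x|| = 5.8262
Step 2: Compute scaling factor.
scale = max(0, 1 - 3.26/5.8262) = 0.4405
Step 3: prox(x) = [-2.5659, 0.0399]
||prox(x)|| = 2.5662
Step 4: Proximal objective.
0.5*||prox-x||^2 = 5.3138
lambda*||prox|| = 8.3658
Total = 13.6796


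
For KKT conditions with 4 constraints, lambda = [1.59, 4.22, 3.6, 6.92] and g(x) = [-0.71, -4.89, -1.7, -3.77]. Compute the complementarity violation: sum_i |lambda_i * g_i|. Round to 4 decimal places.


KKT complementary slackness check:
lambda_1 * g_1 = 1.59 * -0.71 = -1.1289
lambda_2 * g_2 = 4.22 * -4.89 = -20.6358
lambda_3 * g_3 = 3.6 * -1.7 = -6.12
lambda_4 * g_4 = 6.92 * -3.77 = -26.0884
Total violation = 1.1289 + 20.6358 + 6.12 + 26.0884 = 53.9731


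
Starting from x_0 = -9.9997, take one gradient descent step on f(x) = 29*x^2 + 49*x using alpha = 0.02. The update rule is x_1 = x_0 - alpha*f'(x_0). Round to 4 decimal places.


We compute the gradient at x_0 and apply the update.
f'(x) = 58*x + 49
f'(-9.9997) = 58*-9.9997 + 49 = -530.9826
x_1 = -9.9997 - 0.02*-530.9826 = 0.62


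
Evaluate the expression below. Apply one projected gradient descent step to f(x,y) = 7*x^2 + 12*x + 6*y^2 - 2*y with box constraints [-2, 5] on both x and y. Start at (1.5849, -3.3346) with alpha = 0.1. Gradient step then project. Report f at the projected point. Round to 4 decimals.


Step 1: Compute gradient at (1.5849, -3.3346).
grad_x = 2*7*1.5849 + 12 = 34.1886
grad_y = 2*6*-3.3346 - 2 = -42.0152
Step 2: Gradient step.
x_raw = 1.5849 - 0.1*34.1886 = -1.834
y_raw = -3.3346 - 0.1*-42.0152 = 0.8669
Step 3: Project onto [-2, 5].
x_proj = clip(-1.834) = -1.834
y_proj = clip(0.8669) = 0.8669
Step 4: Evaluate f.
f(-1.834, 0.8669) = 4.3118


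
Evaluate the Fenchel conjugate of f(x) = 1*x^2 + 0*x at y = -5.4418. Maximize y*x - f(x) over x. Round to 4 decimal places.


f*(y) = sup_x {y*x - a*x^2 - b*x} = sup_x {(y-b)*x - a*x^2}
FOC: (y - b) - 2a*x = 0 => x* = (y - b)/(2a)
x* = (-5.4418 - 0)/(2*1) = -2.7209
f*(-5.4418) = (y-b)^2/(4a) = (-5.4418 - 0)^2/(4*1)
= 29.6132/4 = 7.4033


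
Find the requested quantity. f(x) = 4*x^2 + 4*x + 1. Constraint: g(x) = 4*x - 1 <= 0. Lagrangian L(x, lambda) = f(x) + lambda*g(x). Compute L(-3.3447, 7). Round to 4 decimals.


Step 1: Evaluate f(x).
f(-3.3447) = 4*(-3.3447)^2 + 4*(-3.3447) + 1 = 32.3693
Step 2: Evaluate g(x).
g(-3.3447) = 4*-3.3447 - 1 = -14.3788
Step 3: Compute Lagrangian.
L = 32.3693 + 7*-14.3788 = -68.2823


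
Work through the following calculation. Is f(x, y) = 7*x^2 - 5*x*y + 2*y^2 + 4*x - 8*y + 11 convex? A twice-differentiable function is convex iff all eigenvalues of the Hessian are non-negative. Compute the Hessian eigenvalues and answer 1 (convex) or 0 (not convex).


The Hessian of f(x,y) = 7*x^2 - 5*x*y + 2*y^2 + 4*x - 8*y + 11 is:
H = [[14, -5], [-5, 4]]
Trace = 14 + 4 = 18
Determinant = 14*4 - (-5)^2 = 31
Discriminant = (18)^2 - 4*31 = 200.0
Eigenvalues: lambda_1 = 1.9289, lambda_2 = 16.0711
The function is convex.

1


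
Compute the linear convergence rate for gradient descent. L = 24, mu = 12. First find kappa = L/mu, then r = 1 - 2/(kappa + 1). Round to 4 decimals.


Step 1: Compute the condition number.
kappa = L/mu = 24/12 = 2.0
Step 2: Compute the convergence rate.
r = 1 - 2/(kappa + 1) = 1 - 2*mu/(L + mu) = (L - mu)/(L + mu) = 12/36 = 0.3333


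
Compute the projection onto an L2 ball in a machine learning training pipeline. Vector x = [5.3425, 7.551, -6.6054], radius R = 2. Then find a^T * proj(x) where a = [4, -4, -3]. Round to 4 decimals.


Step 1: Compute ||x|| (intermediates to 6 decimals).
||x|| = sqrt(5.3425^2 + 7.551^2 + (-6.6054)^2) = 11.366231
Step 2: Project.
Since ||x|| > R, scale = R/||x|| = 2/11.366231 = 0.17596, proj(x) = scale * x
proj(x) = [0.940066, 1.328674, -1.162286]
Step 3: Dot product.
a^T * proj(x) = 4*0.940066 - 4*1.328674 - 3*(-1.162286) = 1.9324


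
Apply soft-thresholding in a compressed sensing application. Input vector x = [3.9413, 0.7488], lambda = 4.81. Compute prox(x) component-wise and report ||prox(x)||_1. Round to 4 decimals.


Soft-thresholding with lambda = 4.81:
prox(3.9413) = sign(3.9413)*max(|3.9413| - 4.81, 0) = 0.0
prox(0.7488) = sign(0.7488)*max(|0.7488| - 4.81, 0) = 0.0
prox(x) = [0.0, 0.0]
||prox(x)||_1 = 0.0 + 0.0 = 0.0


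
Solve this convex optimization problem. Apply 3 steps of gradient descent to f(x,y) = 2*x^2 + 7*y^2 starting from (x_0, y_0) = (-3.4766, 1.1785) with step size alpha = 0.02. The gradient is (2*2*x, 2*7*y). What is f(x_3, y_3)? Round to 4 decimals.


Gradient descent on f(x,y) = 2*x^2 + 7*y^2.
Starting point: (-3.4766, 1.1785), alpha = 0.02
Step 1: grad_x = 2*2*-3.4766 = -13.9064, grad_y = 2*7*1.1785 = 16.499
  x_1 = -3.4766 - 0.02*-13.9064 = -3.1985
  y_1 = 1.1785 - 0.02*16.499 = 0.8485
Step 2: grad_x = 2*2*-3.1985 = -12.7939, grad_y = 2*7*0.8485 = 11.8793
  x_2 = -3.1985 - 0.02*-12.7939 = -2.9426
  y_2 = 0.8485 - 0.02*11.8793 = 0.6109
Step 3: grad_x = 2*2*-2.9426 = -11.7704, grad_y = 2*7*0.6109 = 8.5531
  x_3 = -2.9426 - 0.02*-11.7704 = -2.7072
  y_3 = 0.6109 - 0.02*8.5531 = 0.4399
f(-2.7072, 0.4399) = 2*(-2.7072)^2 + 7*0.4399^2 = 16.0121


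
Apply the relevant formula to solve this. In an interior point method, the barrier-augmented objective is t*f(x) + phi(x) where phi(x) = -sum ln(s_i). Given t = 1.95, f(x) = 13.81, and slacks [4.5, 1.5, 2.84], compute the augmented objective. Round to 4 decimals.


Step 1: Compute log-barrier.
ln values: [1.5041, 0.4055, 1.0438]
phi = -(1.5041 + 0.4055 + 1.0438) = -2.9533
Step 2: Compute augmented objective.
t*f(x) = 1.95*13.81 = 26.9295
Total = 26.9295 - 2.9533 = 23.9762


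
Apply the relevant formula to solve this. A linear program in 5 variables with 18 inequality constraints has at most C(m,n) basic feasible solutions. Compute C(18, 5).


Each vertex corresponds to some choice of n active constraints out of m, so the number of vertices is at most C(m, n) = m! / (n!(m-n)!).
m = 18, n = 5
Numerator: 18 * 17 * 16 * 15 * 14
Denominator: 5! = 120
C(18, 5) = 8568


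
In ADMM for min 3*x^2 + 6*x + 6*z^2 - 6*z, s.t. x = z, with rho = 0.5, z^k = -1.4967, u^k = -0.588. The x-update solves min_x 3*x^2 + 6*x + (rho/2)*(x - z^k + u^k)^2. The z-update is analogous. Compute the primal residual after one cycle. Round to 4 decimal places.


ADMM iteration with rho = 0.5, z^k = -1.4967, u^k = -0.588
Step 1: x-update.
Minimize 3*x^2 + 6*x + (0.5/2)*(x + 1.4967 - 0.588)^2
FOC: (2*3 + 0.5)*x = -6 + 0.5*(-1.4967 + 0.588)
x^{k+1} = -0.993
Step 2: z-update.
Minimize 6*z^2 - 6*z + (0.5/2)*(-0.993 - z - 0.588)^2
FOC: (2*6 + 0.5)*z = 6 + 0.5*(-0.993 - 0.588)
z^{k+1} = 0.4168
Step 3: u-update.
u^{k+1} = -0.588 - 0.993 - 0.4168 = -1.9977
Step 4: Primal residual = |-0.993 - 0.4168| = 1.4097


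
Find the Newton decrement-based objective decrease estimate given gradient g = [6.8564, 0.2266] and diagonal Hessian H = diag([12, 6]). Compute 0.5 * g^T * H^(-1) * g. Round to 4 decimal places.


Step 1: H is diagonal, so H^(-1) * g = [0.5714, 0.0378].
Step 2: g^T H^(-1) g = sum_i g_i^2 / H_ii
  = (6.8564)^2/12 + (0.2266)^2/6
  = 3.9175 + 0.0086 = 3.9261
Step 3: Objective decrease = 0.5 * g^T H^(-1) g = 1.963


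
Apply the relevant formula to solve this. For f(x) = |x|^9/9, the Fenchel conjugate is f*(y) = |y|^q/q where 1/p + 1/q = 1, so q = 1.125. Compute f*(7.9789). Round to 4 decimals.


The conjugate exponent q satisfies 1/p + 1/q = 1.
p = 9, so q = 9/(9 - 1) = 1.125
|y|^q = 7.9789^1.125 = 10.3439
f*(7.9789) = 10.3439 / 1.125 = 9.1946


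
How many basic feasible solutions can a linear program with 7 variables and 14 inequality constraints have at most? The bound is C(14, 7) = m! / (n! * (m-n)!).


Each vertex corresponds to some choice of n active constraints out of m, so the number of vertices is at most C(m, n) = m! / (n!(m-n)!).
m = 14, n = 7
Numerator: 14 * 13 * 12 * 11 * 10 * 9 * 8
Denominator: 7! = 5040
C(14, 7) = 3432


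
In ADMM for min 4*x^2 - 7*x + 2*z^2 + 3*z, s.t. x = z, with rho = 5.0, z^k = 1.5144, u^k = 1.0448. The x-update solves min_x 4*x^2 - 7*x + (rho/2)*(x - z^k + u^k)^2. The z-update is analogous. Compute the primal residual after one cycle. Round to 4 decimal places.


ADMM iteration with rho = 5.0, z^k = 1.5144, u^k = 1.0448
Step 1: x-update.
Minimize 4*x^2 - 7*x + (5.0/2)*(x - 1.5144 + 1.0448)^2
FOC: (2*4 + 5.0)*x = 7 + 5.0*(1.5144 - 1.0448)
x^{k+1} = 0.7191
Step 2: z-update.
Minimize 2*z^2 + 3*z + (5.0/2)*(0.7191 - z + 1.0448)^2
FOC: (2*2 + 5.0)*z = -3 + 5.0*(0.7191 + 1.0448)
z^{k+1} = 0.6466
Step 3: u-update.
u^{k+1} = 1.0448 + 0.7191 - 0.6466 = 1.1173
Step 4: Primal residual = |0.7191 - 0.6466| = 0.0725


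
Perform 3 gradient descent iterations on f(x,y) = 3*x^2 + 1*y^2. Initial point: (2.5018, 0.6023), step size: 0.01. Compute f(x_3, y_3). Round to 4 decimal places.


Gradient descent on f(x,y) = 3*x^2 + 1*y^2.
Starting point: (2.5018, 0.6023), alpha = 0.01
Step 1: grad_x = 2*3*2.5018 = 15.0108, grad_y = 2*1*0.6023 = 1.2046
  x_1 = 2.5018 - 0.01*15.0108 = 2.3517
  y_1 = 0.6023 - 0.01*1.2046 = 0.5903
Step 2: grad_x = 2*3*2.3517 = 14.1102, grad_y = 2*1*0.5903 = 1.1805
  x_2 = 2.3517 - 0.01*14.1102 = 2.2106
  y_2 = 0.5903 - 0.01*1.1805 = 0.5784
Step 3: grad_x = 2*3*2.2106 = 13.2635, grad_y = 2*1*0.5784 = 1.1569
  x_3 = 2.2106 - 0.01*13.2635 = 2.078
  y_3 = 0.5784 - 0.01*1.1569 = 0.5669
f(2.078, 0.5669) = 3*2.078^2 + 1*0.5669^2 = 13.275


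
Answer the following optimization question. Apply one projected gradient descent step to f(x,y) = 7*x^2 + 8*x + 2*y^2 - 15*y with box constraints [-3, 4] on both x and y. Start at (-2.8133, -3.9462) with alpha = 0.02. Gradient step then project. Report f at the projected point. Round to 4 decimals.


Step 1: Compute gradient at (-2.8133, -3.9462).
grad_x = 2*7*-2.8133 + 8 = -31.3862
grad_y = 2*2*-3.9462 - 15 = -30.7848
Step 2: Gradient step.
x_raw = -2.8133 - 0.02*-31.3862 = -2.1856
y_raw = -3.9462 - 0.02*-30.7848 = -3.3305
Step 3: Project onto [-3, 4].
x_proj = clip(-2.1856) = -2.1856
y_proj = clip(-3.3305) = -3.0
Step 4: Evaluate f.
f(-2.1856, -3.0) = 78.9526


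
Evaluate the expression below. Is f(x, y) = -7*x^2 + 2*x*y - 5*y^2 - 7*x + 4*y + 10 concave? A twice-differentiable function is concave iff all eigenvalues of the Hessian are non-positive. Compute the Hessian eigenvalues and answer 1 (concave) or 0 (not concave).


The Hessian of f(x,y) = -7*x^2 + 2*x*y - 5*y^2 - 7*x + 4*y + 10 is:
H = [[-14, 2], [2, -10]]
Trace = -14 - 10 = -24
Determinant = -14*-10 - (2)^2 = 136
Discriminant = (-24)^2 - 4*136 = 32.0
Eigenvalues: lambda_1 = -14.8284, lambda_2 = -9.1716
The function is concave.

1


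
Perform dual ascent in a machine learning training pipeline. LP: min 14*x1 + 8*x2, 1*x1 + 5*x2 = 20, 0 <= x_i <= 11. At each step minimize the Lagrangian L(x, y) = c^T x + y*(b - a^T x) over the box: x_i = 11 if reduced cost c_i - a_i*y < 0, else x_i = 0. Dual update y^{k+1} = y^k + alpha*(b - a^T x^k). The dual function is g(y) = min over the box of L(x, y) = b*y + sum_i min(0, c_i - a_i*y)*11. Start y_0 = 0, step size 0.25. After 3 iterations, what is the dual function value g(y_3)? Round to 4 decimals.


Dual ascent for LP: min 14*x1 + 8*x2, 1*x1 + 5*x2 = 20, 0 <= x_i <= 11
Step 1: y^k = 0.0, reduced costs: (14.0, 8.0)
  x^k = (0.0, 0.0), subgradient = b - a^T x = 20.0
  y^{k+1} = 0.0 + 0.25*20.0 = 5.0
Step 2: y^k = 5.0, reduced costs: (9.0, -17.0)
  x^k = (0.0, 11.0), subgradient = b - a^T x = -35.0
  y^{k+1} = 5.0 + 0.25*-35.0 = -3.75
Step 3: y^k = -3.75, reduced costs: (17.75, 26.75)
  x^k = (0.0, 0.0), subgradient = b - a^T x = 20.0
  y^{k+1} = -3.75 + 0.25*20.0 = 1.25
Dual objective at y_3 = 1.25: reduced costs (12.75, 1.75), box minimizer x = (0.0, 0.0)
g(y_3) = b*y + (c1 - a1*y)*x1 + (c2 - a2*y)*x2 = 20*1.25 + 12.75*0.0 + 1.75*0.0 = 25.0 + 0.0 + 0.0 = 25.0


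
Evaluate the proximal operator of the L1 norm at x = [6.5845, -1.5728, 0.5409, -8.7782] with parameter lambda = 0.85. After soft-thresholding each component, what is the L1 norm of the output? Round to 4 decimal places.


Soft-thresholding with lambda = 0.85:
prox(6.5845) = sign(6.5845)*max(|6.5845| - 0.85, 0) = 5.7345
prox(-1.5728) = sign(-1.5728)*max(|-1.5728| - 0.85, 0) = -0.7228
prox(0.5409) = sign(0.5409)*max(|0.5409| - 0.85, 0) = 0.0
prox(-8.7782) = sign(-8.7782)*max(|-8.7782| - 0.85, 0) = -7.9282
prox(x) = [5.7345, -0.7228, 0.0, -7.9282]
||prox(x)||_1 = 5.7345 + 0.7228 + 0.0 + 7.9282 = 14.3855


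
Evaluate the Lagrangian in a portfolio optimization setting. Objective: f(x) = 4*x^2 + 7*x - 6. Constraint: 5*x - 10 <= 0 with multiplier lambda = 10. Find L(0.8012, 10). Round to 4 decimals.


Step 1: Evaluate f(x).
f(0.8012) = 4*0.8012^2 + 7*0.8012 - 6 = 2.1761
Step 2: Evaluate g(x).
g(0.8012) = 5*0.8012 - 10 = -5.994
Step 3: Compute Lagrangian.
L = 2.1761 + 10*-5.994 = -57.7639


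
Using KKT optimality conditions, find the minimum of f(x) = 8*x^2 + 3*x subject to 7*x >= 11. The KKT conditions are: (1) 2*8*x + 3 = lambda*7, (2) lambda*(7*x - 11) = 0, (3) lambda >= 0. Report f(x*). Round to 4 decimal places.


Step 1: Try lambda = 0 (constraint inactive).
x_unc = -3/(2*8) = -0.1875
Check: 7*-0.1875 = -1.3125 < 11 -- violated!
Step 2: Constraint must be active: 7*x = 11
x* = 11/7 = 1.5714 (rounded; the exact value 11/7 is used below)
lambda = (2*8*(11/7) + 3)/7 = 4.0204
Step 3: Compute optimal value.
f(x*) = 8*(11/7)^2 + 3*(11/7) = 24.4694


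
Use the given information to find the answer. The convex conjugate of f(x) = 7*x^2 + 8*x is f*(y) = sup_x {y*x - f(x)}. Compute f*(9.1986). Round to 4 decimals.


f*(y) = sup_x {y*x - a*x^2 - b*x} = sup_x {(y-b)*x - a*x^2}
FOC: (y - b) - 2a*x = 0 => x* = (y - b)/(2a)
x* = (9.1986 - 8)/(2*7) = 0.0856
f*(9.1986) = (y-b)^2/(4a) = (9.1986 - 8)^2/(4*7)
= 1.4366/28 = 0.0513


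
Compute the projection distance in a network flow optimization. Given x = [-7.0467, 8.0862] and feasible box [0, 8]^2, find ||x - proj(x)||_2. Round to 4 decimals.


Project each component onto [0, 8].
clip(-7.0467) = 0.0, clip(8.0862) = 8.0
Projection = [0.0, 8.0]
Squared diffs: [49.656, 0.0074]
Distance = sqrt(49.6634) = 7.0472


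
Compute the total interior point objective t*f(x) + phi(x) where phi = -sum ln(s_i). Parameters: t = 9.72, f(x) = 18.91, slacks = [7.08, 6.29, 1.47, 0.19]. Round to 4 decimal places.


Step 1: Compute log-barrier.
ln values: [1.9573, 1.839, 0.3853, -1.6607]
phi = -(1.9573 + 1.839 + 0.3853 - 1.6607) = -2.5208
Step 2: Compute augmented objective.
t*f(x) = 9.72*18.91 = 183.8052
Total = 183.8052 - 2.5208 = 181.2844


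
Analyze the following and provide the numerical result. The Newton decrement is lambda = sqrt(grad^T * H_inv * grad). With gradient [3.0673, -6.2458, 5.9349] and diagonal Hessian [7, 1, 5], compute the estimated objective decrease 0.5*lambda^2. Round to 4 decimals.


Step 1: H is diagonal, so H^(-1) * g = [0.4382, -6.2458, 1.187].
Step 2: g^T H^(-1) g = sum_i g_i^2 / H_ii
  = (3.0673)^2/7 + (-6.2458)^2/1 + (5.9349)^2/5
  = 1.344 + 39.01 + 7.0446 = 47.3987
Step 3: Objective decrease = 0.5 * g^T H^(-1) g = 23.6993


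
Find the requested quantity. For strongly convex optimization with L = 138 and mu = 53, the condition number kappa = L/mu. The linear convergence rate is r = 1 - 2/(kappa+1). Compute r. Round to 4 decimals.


Step 1: Compute the condition number.
kappa = L/mu = 138/53 = 2.6038
Step 2: Compute the convergence rate.
r = 1 - 2/(kappa + 1) = 1 - 2*mu/(L + mu) = (L - mu)/(L + mu) = 85/191 = 0.445


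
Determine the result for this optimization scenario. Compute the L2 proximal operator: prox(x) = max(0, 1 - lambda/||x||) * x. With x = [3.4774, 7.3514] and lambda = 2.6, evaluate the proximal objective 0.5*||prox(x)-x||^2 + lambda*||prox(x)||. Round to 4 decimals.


Step 1: Compute ||x||.
||x|| = 8.1324
Step 2: Compute scaling factor.
scale = max(0, 1 - 2.6/8.1324) = 0.6803
Step 3: prox(x) = [2.3656, 5.0011]
||prox(x)|| = 5.5324
Step 4: Proximal objective.
0.5*||prox-x||^2 = 3.38
lambda*||prox|| = 14.3842
Total = 17.7642


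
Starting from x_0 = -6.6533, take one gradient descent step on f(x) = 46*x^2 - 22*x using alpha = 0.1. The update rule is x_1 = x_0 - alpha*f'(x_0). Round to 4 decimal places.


We compute the gradient at x_0 and apply the update.
f'(x) = 92*x - 22
f'(-6.6533) = 92*-6.6533 - 22 = -634.1036
x_1 = -6.6533 - 0.1*-634.1036 = 56.7571


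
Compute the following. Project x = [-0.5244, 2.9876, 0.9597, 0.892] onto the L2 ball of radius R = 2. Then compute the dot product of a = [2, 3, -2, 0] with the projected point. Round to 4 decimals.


Step 1: Compute ||x|| (intermediates to 6 decimals).
||x|| = sqrt((-0.5244)^2 + 2.9876^2 + 0.9597^2 + 0.892^2) = 3.304155
Step 2: Project.
Since ||x|| > R, scale = R/||x|| = 2/3.304155 = 0.605298, proj(x) = scale * x
proj(x) = [-0.317418, 1.808388, 0.580904, 0.539926]
Step 3: Dot product.
a^T * proj(x) = 2*(-0.317418) + 3*1.808388 - 2*0.580904 + 0*0.539926 = 3.6285


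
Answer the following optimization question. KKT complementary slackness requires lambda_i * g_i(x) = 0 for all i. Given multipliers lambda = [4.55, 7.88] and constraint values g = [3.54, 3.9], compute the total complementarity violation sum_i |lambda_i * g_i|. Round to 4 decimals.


KKT complementary slackness check:
lambda_1 * g_1 = 4.55 * 3.54 = 16.107
lambda_2 * g_2 = 7.88 * 3.9 = 30.732
Total violation = 16.107 + 30.732 = 46.839


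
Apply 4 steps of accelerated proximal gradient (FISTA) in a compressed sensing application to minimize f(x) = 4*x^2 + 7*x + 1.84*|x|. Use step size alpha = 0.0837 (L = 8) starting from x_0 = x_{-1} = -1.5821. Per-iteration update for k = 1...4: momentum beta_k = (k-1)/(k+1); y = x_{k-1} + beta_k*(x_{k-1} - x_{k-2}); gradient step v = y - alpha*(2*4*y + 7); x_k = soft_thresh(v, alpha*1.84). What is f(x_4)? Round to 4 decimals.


FISTA on f(x) = 4*x^2 + 7*x + 1.84*|x|
L = 8, alpha = 0.0837
Iteration 1: beta = 0.0, y = -1.5821 + 0.0*(-1.5821 + 1.5821) = -1.5821
  grad(y) = -5.6568, v = y - alpha*grad = -1.1086
  prox(v) = soft_thresh(-1.1086, 0.154) = -0.9546
Iteration 2: beta = 0.3333, y = -0.9546 + 0.3333*(-0.9546 + 1.5821) = -0.7455
  grad(y) = 1.0363, v = y - alpha*grad = -0.8322
  prox(v) = soft_thresh(-0.8322, 0.154) = -0.6782
Iteration 3: beta = 0.5, y = -0.6782 + 0.5*(-0.6782 + 0.9546) = -0.54
  grad(y) = 2.6802, v = y - alpha*grad = -0.7643
  prox(v) = soft_thresh(-0.7643, 0.154) = -0.6103
Iteration 4: beta = 0.6, y = -0.6103 + 0.6*(-0.6103 + 0.6782) = -0.5696
  grad(y) = 2.4435, v = y - alpha*grad = -0.7741
  prox(v) = soft_thresh(-0.7741, 0.154) = -0.6201
f(x_4) = 4*(-0.6201)^2 + 7*(-0.6201) + 1.84*|-0.6201| = -1.6616


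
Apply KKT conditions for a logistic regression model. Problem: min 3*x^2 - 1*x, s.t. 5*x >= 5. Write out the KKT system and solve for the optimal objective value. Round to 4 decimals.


Step 1: Try lambda = 0 (constraint inactive).
x_unc = 1/(2*3) = 0.1667
Check: 5*0.1667 = 0.8335 < 5 -- violated!
Step 2: Constraint must be active: 5*x = 5
x* = 5/5 = 1.0
lambda = (2*3*1.0 - 1)/5 = 1.0
Step 3: Compute optimal value.
f(x*) = 3*1.0^2 - 1*1.0 = 2.0


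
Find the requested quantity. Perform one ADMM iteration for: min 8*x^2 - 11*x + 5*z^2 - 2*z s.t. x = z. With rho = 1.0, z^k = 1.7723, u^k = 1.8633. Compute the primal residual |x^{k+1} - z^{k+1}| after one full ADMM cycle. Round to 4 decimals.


ADMM iteration with rho = 1.0, z^k = 1.7723, u^k = 1.8633
Step 1: x-update.
Minimize 8*x^2 - 11*x + (1.0/2)*(x - 1.7723 + 1.8633)^2
FOC: (2*8 + 1.0)*x = 11 + 1.0*(1.7723 - 1.8633)
x^{k+1} = 0.6417
Step 2: z-update.
Minimize 5*z^2 - 2*z + (1.0/2)*(0.6417 - z + 1.8633)^2
FOC: (2*5 + 1.0)*z = 2 + 1.0*(0.6417 + 1.8633)
z^{k+1} = 0.4095
Step 3: u-update.
u^{k+1} = 1.8633 + 0.6417 - 0.4095 = 2.0955
Step 4: Primal residual = |0.6417 - 0.4095| = 0.2322


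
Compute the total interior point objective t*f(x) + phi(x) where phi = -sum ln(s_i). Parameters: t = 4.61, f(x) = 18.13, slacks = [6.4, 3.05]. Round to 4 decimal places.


Step 1: Compute log-barrier.
ln values: [1.8563, 1.1151]
phi = -(1.8563 + 1.1151) = -2.9714
Step 2: Compute augmented objective.
t*f(x) = 4.61*18.13 = 83.5793
Total = 83.5793 - 2.9714 = 80.6079


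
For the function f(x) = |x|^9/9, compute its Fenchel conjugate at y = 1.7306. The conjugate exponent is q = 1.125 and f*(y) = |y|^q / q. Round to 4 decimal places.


The conjugate exponent q satisfies 1/p + 1/q = 1.
p = 9, so q = 9/(9 - 1) = 1.125
|y|^q = 1.7306^1.125 = 1.8534
f*(1.7306) = 1.8534 / 1.125 = 1.6475


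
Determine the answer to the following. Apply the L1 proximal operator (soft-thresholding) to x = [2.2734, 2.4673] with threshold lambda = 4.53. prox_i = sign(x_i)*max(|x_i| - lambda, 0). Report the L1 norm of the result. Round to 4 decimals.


Soft-thresholding with lambda = 4.53:
prox(2.2734) = sign(2.2734)*max(|2.2734| - 4.53, 0) = 0.0
prox(2.4673) = sign(2.4673)*max(|2.4673| - 4.53, 0) = 0.0
prox(x) = [0.0, 0.0]
||prox(x)||_1 = 0.0 + 0.0 = 0.0


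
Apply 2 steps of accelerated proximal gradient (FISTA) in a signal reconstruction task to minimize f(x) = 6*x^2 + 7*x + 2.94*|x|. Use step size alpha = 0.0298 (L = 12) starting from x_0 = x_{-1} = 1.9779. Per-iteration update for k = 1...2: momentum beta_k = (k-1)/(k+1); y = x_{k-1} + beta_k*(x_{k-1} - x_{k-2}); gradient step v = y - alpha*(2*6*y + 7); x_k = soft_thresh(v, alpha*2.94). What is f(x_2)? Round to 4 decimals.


FISTA on f(x) = 6*x^2 + 7*x + 2.94*|x|
L = 12, alpha = 0.0298
Iteration 1: beta = 0.0, y = 1.9779 + 0.0*(1.9779 - 1.9779) = 1.9779
  grad(y) = 30.7348, v = y - alpha*grad = 1.062
  prox(v) = soft_thresh(1.062, 0.0876) = 0.9744
Iteration 2: beta = 0.3333, y = 0.9744 + 0.3333*(0.9744 - 1.9779) = 0.6399
  grad(y) = 14.6787, v = y - alpha*grad = 0.2025
  prox(v) = soft_thresh(0.2025, 0.0876) = 0.1149
f(x_2) = 6*0.1149^2 + 7*0.1149 + 2.94*|0.1149| = 1.2208


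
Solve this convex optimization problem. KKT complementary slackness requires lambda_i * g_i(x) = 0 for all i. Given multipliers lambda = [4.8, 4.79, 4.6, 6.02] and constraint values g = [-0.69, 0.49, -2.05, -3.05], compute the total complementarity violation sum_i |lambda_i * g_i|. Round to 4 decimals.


KKT complementary slackness check:
lambda_1 * g_1 = 4.8 * -0.69 = -3.312
lambda_2 * g_2 = 4.79 * 0.49 = 2.3471
lambda_3 * g_3 = 4.6 * -2.05 = -9.43
lambda_4 * g_4 = 6.02 * -3.05 = -18.361
Total violation = 3.312 + 2.3471 + 9.43 + 18.361 = 33.4501


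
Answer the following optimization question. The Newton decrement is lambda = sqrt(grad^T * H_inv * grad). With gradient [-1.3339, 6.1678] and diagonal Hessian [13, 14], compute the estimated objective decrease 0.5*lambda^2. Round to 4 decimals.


Step 1: H is diagonal, so H^(-1) * g = [-0.1026, 0.4406].
Step 2: g^T H^(-1) g = sum_i g_i^2 / H_ii
  = (-1.3339)^2/13 + (6.1678)^2/14
  = 0.1369 + 2.7173 = 2.8541
Step 3: Objective decrease = 0.5 * g^T H^(-1) g = 1.4271


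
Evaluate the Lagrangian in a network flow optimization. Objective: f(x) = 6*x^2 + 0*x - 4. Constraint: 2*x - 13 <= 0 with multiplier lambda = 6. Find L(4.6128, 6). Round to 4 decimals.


Step 1: Evaluate f(x).
f(4.6128) = 6*4.6128^2 + 0*4.6128 - 4 = 123.6675
Step 2: Evaluate g(x).
g(4.6128) = 2*4.6128 - 13 = -3.7744
Step 3: Compute Lagrangian.
L = 123.6675 + 6*-3.7744 = 101.0211


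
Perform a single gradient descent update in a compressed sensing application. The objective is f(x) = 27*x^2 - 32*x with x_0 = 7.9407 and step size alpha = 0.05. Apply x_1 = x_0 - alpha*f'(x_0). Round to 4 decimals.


We compute the gradient at x_0 and apply the update.
f'(x) = 54*x - 32
f'(7.9407) = 54*7.9407 - 32 = 396.7978
x_1 = 7.9407 - 0.05*396.7978 = -11.8992


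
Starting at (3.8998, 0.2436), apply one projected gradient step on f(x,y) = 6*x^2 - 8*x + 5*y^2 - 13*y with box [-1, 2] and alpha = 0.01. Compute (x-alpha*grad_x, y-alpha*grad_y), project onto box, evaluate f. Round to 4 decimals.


Step 1: Compute gradient at (3.8998, 0.2436).
grad_x = 2*6*3.8998 - 8 = 38.7976
grad_y = 2*5*0.2436 - 13 = -10.564
Step 2: Gradient step.
x_raw = 3.8998 - 0.01*38.7976 = 3.5118
y_raw = 0.2436 - 0.01*-10.564 = 0.3492
Step 3: Project onto [-1, 2].
x_proj = clip(3.5118) = 2.0
y_proj = clip(0.3492) = 0.3492
Step 4: Evaluate f.
f(2.0, 0.3492) = 4.0697


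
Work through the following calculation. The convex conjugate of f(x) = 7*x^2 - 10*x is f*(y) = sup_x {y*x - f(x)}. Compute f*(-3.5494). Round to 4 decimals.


f*(y) = sup_x {y*x - a*x^2 - b*x} = sup_x {(y-b)*x - a*x^2}
FOC: (y - b) - 2a*x = 0 => x* = (y - b)/(2a)
x* = (-3.5494 + 10)/(2*7) = 0.4608
f*(-3.5494) = (y-b)^2/(4a) = (-3.5494 + 10)^2/(4*7)
= 41.6102/28 = 1.4861


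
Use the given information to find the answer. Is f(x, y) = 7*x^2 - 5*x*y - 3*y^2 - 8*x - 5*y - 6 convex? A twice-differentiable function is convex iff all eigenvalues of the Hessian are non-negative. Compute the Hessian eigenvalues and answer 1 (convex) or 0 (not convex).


The Hessian of f(x,y) = 7*x^2 - 5*x*y - 3*y^2 - 8*x - 5*y - 6 is:
H = [[14, -5], [-5, -6]]
Trace = 14 - 6 = 8
Determinant = 14*-6 - (-5)^2 = -109
Discriminant = (8)^2 - 4*-109 = 500.0
Eigenvalues: lambda_1 = -7.1803, lambda_2 = 15.1803
The function is not convex.

0


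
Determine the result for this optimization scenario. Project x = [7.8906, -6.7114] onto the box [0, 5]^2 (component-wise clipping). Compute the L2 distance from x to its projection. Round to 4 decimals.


Project each component onto [0, 5].
clip(7.8906) = 5.0, clip(-6.7114) = 0.0
Projection = [5.0, 0.0]
Squared diffs: [8.3556, 45.0429]
Distance = sqrt(53.3985) = 7.3074


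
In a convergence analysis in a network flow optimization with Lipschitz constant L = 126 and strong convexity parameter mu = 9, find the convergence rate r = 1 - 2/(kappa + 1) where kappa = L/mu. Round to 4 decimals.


Step 1: Compute the condition number.
kappa = L/mu = 126/9 = 14.0
Step 2: Compute the convergence rate.
r = 1 - 2/(kappa + 1) = 1 - 2*mu/(L + mu) = (L - mu)/(L + mu) = 117/135 = 0.8667


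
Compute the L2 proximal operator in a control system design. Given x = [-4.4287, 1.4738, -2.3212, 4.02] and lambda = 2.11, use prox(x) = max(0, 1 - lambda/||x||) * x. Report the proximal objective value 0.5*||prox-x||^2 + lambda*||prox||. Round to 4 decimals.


Step 1: Compute ||x||.
||x|| = 6.5828
Step 2: Compute scaling factor.
scale = max(0, 1 - 2.11/6.5828) = 0.6795
Step 3: prox(x) = [-3.0092, 1.0014, -1.5772, 2.7315]
||prox(x)|| = 4.4728
Step 4: Proximal objective.
0.5*||prox-x||^2 = 2.2261
lambda*||prox|| = 9.4376
Total = 11.6638


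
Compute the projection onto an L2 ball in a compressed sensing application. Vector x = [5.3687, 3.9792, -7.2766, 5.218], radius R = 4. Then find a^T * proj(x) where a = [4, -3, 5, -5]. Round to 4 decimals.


Step 1: Compute ||x|| (intermediates to 6 decimals).
||x|| = sqrt(5.3687^2 + 3.9792^2 + (-7.2766)^2 + 5.218^2) = 11.172887
Step 2: Project.
Since ||x|| > R, scale = R/||x|| = 4/11.172887 = 0.35801, proj(x) = scale * x
proj(x) = [1.922048, 1.424593, -2.605096, 1.868096]
Step 3: Dot product.
a^T * proj(x) = 4*1.922048 - 3*1.424593 + 5*(-2.605096) - 5*1.868096 = -18.9515


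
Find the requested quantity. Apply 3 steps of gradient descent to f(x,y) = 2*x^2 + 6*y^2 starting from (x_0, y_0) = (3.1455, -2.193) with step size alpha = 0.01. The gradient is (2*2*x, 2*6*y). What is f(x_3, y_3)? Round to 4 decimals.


Gradient descent on f(x,y) = 2*x^2 + 6*y^2.
Starting point: (3.1455, -2.193), alpha = 0.01
Step 1: grad_x = 2*2*3.1455 = 12.582, grad_y = 2*6*-2.193 = -26.316
  x_1 = 3.1455 - 0.01*12.582 = 3.0197
  y_1 = -2.193 - 0.01*-26.316 = -1.9298
Step 2: grad_x = 2*2*3.0197 = 12.0787, grad_y = 2*6*-1.9298 = -23.1581
  x_2 = 3.0197 - 0.01*12.0787 = 2.8989
  y_2 = -1.9298 - 0.01*-23.1581 = -1.6983
Step 3: grad_x = 2*2*2.8989 = 11.5956, grad_y = 2*6*-1.6983 = -20.3791
  x_3 = 2.8989 - 0.01*11.5956 = 2.7829
  y_3 = -1.6983 - 0.01*-20.3791 = -1.4945
f(2.7829, -1.4945) = 2*2.7829^2 + 6*(-1.4945)^2 = 28.8901


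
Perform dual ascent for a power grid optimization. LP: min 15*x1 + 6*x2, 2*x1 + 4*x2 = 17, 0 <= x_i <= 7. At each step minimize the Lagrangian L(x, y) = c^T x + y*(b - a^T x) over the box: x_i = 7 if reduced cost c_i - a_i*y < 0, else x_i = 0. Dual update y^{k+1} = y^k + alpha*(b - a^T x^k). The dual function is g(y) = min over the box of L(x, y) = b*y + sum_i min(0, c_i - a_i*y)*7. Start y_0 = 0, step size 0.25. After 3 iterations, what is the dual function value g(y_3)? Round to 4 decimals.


Dual ascent for LP: min 15*x1 + 6*x2, 2*x1 + 4*x2 = 17, 0 <= x_i <= 7
Step 1: y^k = 0.0, reduced costs: (15.0, 6.0)
  x^k = (0.0, 0.0), subgradient = b - a^T x = 17.0
  y^{k+1} = 0.0 + 0.25*17.0 = 4.25
Step 2: y^k = 4.25, reduced costs: (6.5, -11.0)
  x^k = (0.0, 7.0), subgradient = b - a^T x = -11.0
  y^{k+1} = 4.25 + 0.25*-11.0 = 1.5
Step 3: y^k = 1.5, reduced costs: (12.0, 0.0)
  x^k = (0.0, 0.0), subgradient = b - a^T x = 17.0
  y^{k+1} = 1.5 + 0.25*17.0 = 5.75
Dual objective at y_3 = 5.75: reduced costs (3.5, -17.0), box minimizer x = (0.0, 7.0)
g(y_3) = b*y + (c1 - a1*y)*x1 + (c2 - a2*y)*x2 = 17*5.75 + 3.5*0.0 + (-17.0)*7.0 = 97.75 + 0.0 - 119.0 = -21.25


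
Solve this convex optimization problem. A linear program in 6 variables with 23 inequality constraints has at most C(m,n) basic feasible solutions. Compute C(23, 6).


Each vertex corresponds to some choice of n active constraints out of m, so the number of vertices is at most C(m, n) = m! / (n!(m-n)!).
m = 23, n = 6
Numerator: 23 * 22 * 21 * 20 * 19 * 18
Denominator: 6! = 720
C(23, 6) = 100947


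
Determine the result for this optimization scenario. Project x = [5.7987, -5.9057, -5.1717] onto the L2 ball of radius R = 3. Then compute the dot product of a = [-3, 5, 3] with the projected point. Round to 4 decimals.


Step 1: Compute ||x|| (intermediates to 6 decimals).
||x|| = sqrt(5.7987^2 + (-5.9057)^2 + (-5.1717)^2) = 9.759544
Step 2: Project.
Since ||x|| > R, scale = R/||x|| = 3/9.759544 = 0.307391, proj(x) = scale * x
proj(x) = [1.782468, -1.815359, -1.589734]
Step 3: Dot product.
a^T * proj(x) = -3*1.782468 + 5*(-1.815359) + 3*(-1.589734) = -19.1934


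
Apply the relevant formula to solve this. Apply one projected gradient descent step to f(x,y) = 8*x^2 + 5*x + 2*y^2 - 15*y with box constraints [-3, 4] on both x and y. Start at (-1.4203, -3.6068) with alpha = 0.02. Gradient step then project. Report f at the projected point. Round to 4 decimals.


Step 1: Compute gradient at (-1.4203, -3.6068).
grad_x = 2*8*-1.4203 + 5 = -17.7248
grad_y = 2*2*-3.6068 - 15 = -29.4272
Step 2: Gradient step.
x_raw = -1.4203 - 0.02*-17.7248 = -1.0658
y_raw = -3.6068 - 0.02*-29.4272 = -3.0183
Step 3: Project onto [-3, 4].
x_proj = clip(-1.0658) = -1.0658
y_proj = clip(-3.0183) = -3.0
Step 4: Evaluate f.
f(-1.0658, -3.0) = 66.7585


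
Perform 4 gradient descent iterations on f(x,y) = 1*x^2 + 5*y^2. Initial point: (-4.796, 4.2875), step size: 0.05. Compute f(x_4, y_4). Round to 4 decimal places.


Gradient descent on f(x,y) = 1*x^2 + 5*y^2.
Starting point: (-4.796, 4.2875), alpha = 0.05
Step 1: grad_x = 2*1*-4.796 = -9.592, grad_y = 2*5*4.2875 = 42.875
  x_1 = -4.796 - 0.05*-9.592 = -4.3164
  y_1 = 4.2875 - 0.05*42.875 = 2.1438
Step 2: grad_x = 2*1*-4.3164 = -8.6328, grad_y = 2*5*2.1438 = 21.4375
  x_2 = -4.3164 - 0.05*-8.6328 = -3.8848
  y_2 = 2.1438 - 0.05*21.4375 = 1.0719
Step 3: grad_x = 2*1*-3.8848 = -7.7695, grad_y = 2*5*1.0719 = 10.7188
  x_3 = -3.8848 - 0.05*-7.7695 = -3.4963
  y_3 = 1.0719 - 0.05*10.7188 = 0.5359
Step 4: grad_x = 2*1*-3.4963 = -6.9926, grad_y = 2*5*0.5359 = 5.3594
  x_4 = -3.4963 - 0.05*-6.9926 = -3.1467
  y_4 = 0.5359 - 0.05*5.3594 = 0.268
f(-3.1467, 0.268) = 1*(-3.1467)^2 + 5*0.268^2 = 10.2605


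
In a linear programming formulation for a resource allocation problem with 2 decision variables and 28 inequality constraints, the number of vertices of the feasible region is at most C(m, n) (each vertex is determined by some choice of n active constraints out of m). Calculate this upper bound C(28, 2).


Each vertex corresponds to some choice of n active constraints out of m, so the number of vertices is at most C(m, n) = m! / (n!(m-n)!).
m = 28, n = 2
Numerator: 28 * 27
Denominator: 2! = 2
C(28, 2) = 378


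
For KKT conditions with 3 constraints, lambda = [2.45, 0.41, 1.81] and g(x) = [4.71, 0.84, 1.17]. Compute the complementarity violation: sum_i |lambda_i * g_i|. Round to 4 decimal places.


KKT complementary slackness check:
lambda_1 * g_1 = 2.45 * 4.71 = 11.5395
lambda_2 * g_2 = 0.41 * 0.84 = 0.3444
lambda_3 * g_3 = 1.81 * 1.17 = 2.1177
Total violation = 11.5395 + 0.3444 + 2.1177 = 14.0016


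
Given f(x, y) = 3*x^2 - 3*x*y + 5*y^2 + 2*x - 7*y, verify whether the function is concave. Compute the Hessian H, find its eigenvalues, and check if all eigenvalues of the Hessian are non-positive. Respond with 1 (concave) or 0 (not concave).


The Hessian of f(x,y) = 3*x^2 - 3*x*y + 5*y^2 + 2*x - 7*y is:
H = [[6, -3], [-3, 10]]
Trace = 6 + 10 = 16
Determinant = 6*10 - (-3)^2 = 51
Discriminant = (16)^2 - 4*51 = 52.0
Eigenvalues: lambda_1 = 4.3944, lambda_2 = 11.6056
The function is not concave.

0


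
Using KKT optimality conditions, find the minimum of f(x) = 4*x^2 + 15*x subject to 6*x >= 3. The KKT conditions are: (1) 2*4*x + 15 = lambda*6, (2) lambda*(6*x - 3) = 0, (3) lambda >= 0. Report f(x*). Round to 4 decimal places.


Step 1: Try lambda = 0 (constraint inactive).
x_unc = -15/(2*4) = -1.875
Check: 6*-1.875 = -11.25 < 3 -- violated!
Step 2: Constraint must be active: 6*x = 3
x* = 3/6 = 0.5
lambda = (2*4*0.5 + 15)/6 = 3.1667
Step 3: Compute optimal value.
f(x*) = 4*0.5^2 + 15*0.5 = 8.5


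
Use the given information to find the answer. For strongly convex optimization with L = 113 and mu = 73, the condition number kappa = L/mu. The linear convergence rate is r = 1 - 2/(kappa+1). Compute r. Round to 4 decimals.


Step 1: Compute the condition number.
kappa = L/mu = 113/73 = 1.5479
Step 2: Compute the convergence rate.
r = 1 - 2/(kappa + 1) = 1 - 2*mu/(L + mu) = (L - mu)/(L + mu) = 40/186 = 0.2151


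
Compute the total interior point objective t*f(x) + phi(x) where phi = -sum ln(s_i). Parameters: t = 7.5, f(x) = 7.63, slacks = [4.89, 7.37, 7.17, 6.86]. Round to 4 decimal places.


Step 1: Compute log-barrier.
ln values: [1.5872, 1.9974, 1.9699, 1.9257]
phi = -(1.5872 + 1.9974 + 1.9699 + 1.9257) = -7.4802
Step 2: Compute augmented objective.
t*f(x) = 7.5*7.63 = 57.225
Total = 57.225 - 7.4802 = 49.7448


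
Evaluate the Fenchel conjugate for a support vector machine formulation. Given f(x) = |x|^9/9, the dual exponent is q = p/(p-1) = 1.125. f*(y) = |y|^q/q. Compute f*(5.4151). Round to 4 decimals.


The conjugate exponent q satisfies 1/p + 1/q = 1.
p = 9, so q = 9/(9 - 1) = 1.125
|y|^q = 5.4151^1.125 = 6.6882
f*(5.4151) = 6.6882 / 1.125 = 5.945
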